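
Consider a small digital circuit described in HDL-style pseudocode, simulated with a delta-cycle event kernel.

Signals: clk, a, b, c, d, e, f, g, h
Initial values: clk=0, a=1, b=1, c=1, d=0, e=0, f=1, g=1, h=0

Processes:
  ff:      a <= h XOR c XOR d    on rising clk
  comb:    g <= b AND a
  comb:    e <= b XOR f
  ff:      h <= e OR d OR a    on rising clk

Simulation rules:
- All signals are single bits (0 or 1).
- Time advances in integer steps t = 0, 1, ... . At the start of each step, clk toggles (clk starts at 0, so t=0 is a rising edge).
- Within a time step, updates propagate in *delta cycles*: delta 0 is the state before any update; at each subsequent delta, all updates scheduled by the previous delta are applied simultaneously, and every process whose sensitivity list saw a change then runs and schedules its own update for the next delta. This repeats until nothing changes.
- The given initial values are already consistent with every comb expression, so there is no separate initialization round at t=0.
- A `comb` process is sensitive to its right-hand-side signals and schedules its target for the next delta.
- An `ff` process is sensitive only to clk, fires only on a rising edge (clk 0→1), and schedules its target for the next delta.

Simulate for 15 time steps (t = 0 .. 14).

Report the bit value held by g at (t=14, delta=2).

[bits: f,d,b,clk,e,c,h,g,a]
t=0: Δ0=101001011 Δ1=101101011 Δ2=101101111 | 2Δ
t=1: Δ0=101101111 Δ1=101001111 | 1Δ
t=2: Δ0=101001111 Δ1=101101111 Δ2=101101110 Δ3=101101100 | 3Δ
t=3: Δ0=101101100 Δ1=101001100 | 1Δ
t=4: Δ0=101001100 Δ1=101101100 Δ2=101101000 | 2Δ
t=5: Δ0=101101000 Δ1=101001000 | 1Δ
t=6: Δ0=101001000 Δ1=101101000 Δ2=101101001 Δ3=101101011 | 3Δ
t=7: Δ0=101101011 Δ1=101001011 | 1Δ
t=8: Δ0=101001011 Δ1=101101011 Δ2=101101111 | 2Δ
t=9: Δ0=101101111 Δ1=101001111 | 1Δ
t=10: Δ0=101001111 Δ1=101101111 Δ2=101101110 Δ3=101101100 | 3Δ
t=11: Δ0=101101100 Δ1=101001100 | 1Δ
t=12: Δ0=101001100 Δ1=101101100 Δ2=101101000 | 2Δ
t=13: Δ0=101101000 Δ1=101001000 | 1Δ
t=14: Δ0=101001000 Δ1=101101000 Δ2=101101001 Δ3=101101011 | 3Δ

0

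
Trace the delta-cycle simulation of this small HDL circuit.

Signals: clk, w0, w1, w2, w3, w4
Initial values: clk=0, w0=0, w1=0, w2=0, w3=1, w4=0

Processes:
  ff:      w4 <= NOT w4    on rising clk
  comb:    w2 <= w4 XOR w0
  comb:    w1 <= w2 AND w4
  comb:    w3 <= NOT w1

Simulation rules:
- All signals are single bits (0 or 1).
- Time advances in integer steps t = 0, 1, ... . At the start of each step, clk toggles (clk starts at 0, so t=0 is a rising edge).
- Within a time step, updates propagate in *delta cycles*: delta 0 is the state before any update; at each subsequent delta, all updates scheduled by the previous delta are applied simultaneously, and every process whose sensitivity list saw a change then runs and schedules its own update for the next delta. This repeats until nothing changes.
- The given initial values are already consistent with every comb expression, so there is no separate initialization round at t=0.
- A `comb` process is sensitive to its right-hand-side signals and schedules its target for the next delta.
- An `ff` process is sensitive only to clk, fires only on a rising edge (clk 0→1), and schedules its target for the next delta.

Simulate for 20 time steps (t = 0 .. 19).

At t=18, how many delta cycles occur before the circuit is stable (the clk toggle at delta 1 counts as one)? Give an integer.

4

[bits: w2,w1,w3,w4,w0,clk]
t=0: Δ0=001000 Δ1=001001 Δ2=001101 Δ3=101101 Δ4=111101 Δ5=110101 | 5Δ
t=1: Δ0=110101 Δ1=110100 | 1Δ
t=2: Δ0=110100 Δ1=110101 Δ2=110001 Δ3=000001 Δ4=001001 | 4Δ
t=3: Δ0=001001 Δ1=001000 | 1Δ
t=4: Δ0=001000 Δ1=001001 Δ2=001101 Δ3=101101 Δ4=111101 Δ5=110101 | 5Δ
t=5: Δ0=110101 Δ1=110100 | 1Δ
t=6: Δ0=110100 Δ1=110101 Δ2=110001 Δ3=000001 Δ4=001001 | 4Δ
t=7: Δ0=001001 Δ1=001000 | 1Δ
t=8: Δ0=001000 Δ1=001001 Δ2=001101 Δ3=101101 Δ4=111101 Δ5=110101 | 5Δ
t=9: Δ0=110101 Δ1=110100 | 1Δ
t=10: Δ0=110100 Δ1=110101 Δ2=110001 Δ3=000001 Δ4=001001 | 4Δ
t=11: Δ0=001001 Δ1=001000 | 1Δ
t=12: Δ0=001000 Δ1=001001 Δ2=001101 Δ3=101101 Δ4=111101 Δ5=110101 | 5Δ
t=13: Δ0=110101 Δ1=110100 | 1Δ
t=14: Δ0=110100 Δ1=110101 Δ2=110001 Δ3=000001 Δ4=001001 | 4Δ
t=15: Δ0=001001 Δ1=001000 | 1Δ
t=16: Δ0=001000 Δ1=001001 Δ2=001101 Δ3=101101 Δ4=111101 Δ5=110101 | 5Δ
t=17: Δ0=110101 Δ1=110100 | 1Δ
t=18: Δ0=110100 Δ1=110101 Δ2=110001 Δ3=000001 Δ4=001001 | 4Δ
t=19: Δ0=001001 Δ1=001000 | 1Δ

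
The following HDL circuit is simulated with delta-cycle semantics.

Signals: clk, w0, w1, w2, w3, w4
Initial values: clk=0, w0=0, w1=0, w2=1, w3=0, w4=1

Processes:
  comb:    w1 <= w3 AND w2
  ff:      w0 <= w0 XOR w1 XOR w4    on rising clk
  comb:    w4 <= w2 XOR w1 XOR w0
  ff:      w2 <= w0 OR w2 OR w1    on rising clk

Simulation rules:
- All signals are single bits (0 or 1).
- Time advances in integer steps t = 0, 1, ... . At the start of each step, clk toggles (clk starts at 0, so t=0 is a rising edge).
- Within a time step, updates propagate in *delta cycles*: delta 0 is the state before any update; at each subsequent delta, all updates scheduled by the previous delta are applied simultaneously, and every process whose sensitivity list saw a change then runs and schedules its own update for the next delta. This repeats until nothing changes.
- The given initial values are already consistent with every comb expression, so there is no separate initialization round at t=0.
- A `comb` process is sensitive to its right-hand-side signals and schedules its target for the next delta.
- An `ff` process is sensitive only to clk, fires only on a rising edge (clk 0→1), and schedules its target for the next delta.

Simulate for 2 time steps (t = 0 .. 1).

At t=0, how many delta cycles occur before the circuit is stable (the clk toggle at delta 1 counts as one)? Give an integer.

t0.Δ0 w1=0 w3=0 w2=1 w4=1 clk=0 w0=0
t0.Δ1 w1=0 w3=0 w2=1 w4=1 clk=1 w0=0
t0.Δ2 w1=0 w3=0 w2=1 w4=1 clk=1 w0=1
t0.Δ3 w1=0 w3=0 w2=1 w4=0 clk=1 w0=1
t1.Δ0 w1=0 w3=0 w2=1 w4=0 clk=1 w0=1
t1.Δ1 w1=0 w3=0 w2=1 w4=0 clk=0 w0=1

3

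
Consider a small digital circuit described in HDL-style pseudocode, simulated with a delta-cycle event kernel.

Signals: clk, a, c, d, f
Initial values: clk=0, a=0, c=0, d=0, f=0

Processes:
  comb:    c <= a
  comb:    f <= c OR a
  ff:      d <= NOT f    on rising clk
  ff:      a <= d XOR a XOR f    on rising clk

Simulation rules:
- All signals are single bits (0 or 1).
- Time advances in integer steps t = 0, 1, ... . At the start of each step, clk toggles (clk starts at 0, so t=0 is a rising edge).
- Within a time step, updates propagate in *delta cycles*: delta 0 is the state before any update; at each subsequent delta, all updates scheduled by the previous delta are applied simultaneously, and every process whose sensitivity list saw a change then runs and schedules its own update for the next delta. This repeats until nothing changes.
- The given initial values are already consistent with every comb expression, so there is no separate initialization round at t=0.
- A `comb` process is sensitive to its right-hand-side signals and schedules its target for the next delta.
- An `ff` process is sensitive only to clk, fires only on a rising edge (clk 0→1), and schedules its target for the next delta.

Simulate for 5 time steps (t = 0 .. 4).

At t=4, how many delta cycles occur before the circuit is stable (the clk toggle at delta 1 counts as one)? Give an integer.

2

t=0 Δ0: c=0 a=0 d=0 f=0 clk=0
  Δ1: clk:0→1
  Δ2: d:0→1
  (2Δ to stable)
t=1 Δ0: c=0 a=0 d=1 f=0 clk=1
  Δ1: clk:1→0
  (1Δ to stable)
t=2 Δ0: c=0 a=0 d=1 f=0 clk=0
  Δ1: clk:0→1
  Δ2: a:0→1
  Δ3: c:0→1, f:0→1
  (3Δ to stable)
t=3 Δ0: c=1 a=1 d=1 f=1 clk=1
  Δ1: clk:1→0
  (1Δ to stable)
t=4 Δ0: c=1 a=1 d=1 f=1 clk=0
  Δ1: clk:0→1
  Δ2: d:1→0
  (2Δ to stable)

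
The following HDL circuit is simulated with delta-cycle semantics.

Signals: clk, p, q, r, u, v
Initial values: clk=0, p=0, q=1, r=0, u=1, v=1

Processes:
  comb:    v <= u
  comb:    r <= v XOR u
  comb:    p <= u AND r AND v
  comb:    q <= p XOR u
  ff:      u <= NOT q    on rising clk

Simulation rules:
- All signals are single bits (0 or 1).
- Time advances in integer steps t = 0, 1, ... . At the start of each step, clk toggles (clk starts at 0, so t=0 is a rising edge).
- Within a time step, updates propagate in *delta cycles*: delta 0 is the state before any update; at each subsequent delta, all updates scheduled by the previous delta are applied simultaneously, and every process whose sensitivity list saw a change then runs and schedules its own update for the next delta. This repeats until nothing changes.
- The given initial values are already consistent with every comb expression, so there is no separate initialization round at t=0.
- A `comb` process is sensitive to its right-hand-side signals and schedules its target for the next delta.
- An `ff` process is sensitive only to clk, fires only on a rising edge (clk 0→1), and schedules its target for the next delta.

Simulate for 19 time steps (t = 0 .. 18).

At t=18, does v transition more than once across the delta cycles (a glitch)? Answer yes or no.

no

[bits: u,r,clk,p,q,v]
t=0: Δ0=100011 Δ1=101011 Δ2=001011 Δ3=011000 Δ4=001000 | 4Δ
t=1: Δ0=001000 Δ1=000000 | 1Δ
t=2: Δ0=000000 Δ1=001000 Δ2=101000 Δ3=111011 Δ4=101111 Δ5=101001 Δ6=101011 | 6Δ
t=3: Δ0=101011 Δ1=100011 | 1Δ
t=4: Δ0=100011 Δ1=101011 Δ2=001011 Δ3=011000 Δ4=001000 | 4Δ
t=5: Δ0=001000 Δ1=000000 | 1Δ
t=6: Δ0=000000 Δ1=001000 Δ2=101000 Δ3=111011 Δ4=101111 Δ5=101001 Δ6=101011 | 6Δ
t=7: Δ0=101011 Δ1=100011 | 1Δ
t=8: Δ0=100011 Δ1=101011 Δ2=001011 Δ3=011000 Δ4=001000 | 4Δ
t=9: Δ0=001000 Δ1=000000 | 1Δ
t=10: Δ0=000000 Δ1=001000 Δ2=101000 Δ3=111011 Δ4=101111 Δ5=101001 Δ6=101011 | 6Δ
t=11: Δ0=101011 Δ1=100011 | 1Δ
t=12: Δ0=100011 Δ1=101011 Δ2=001011 Δ3=011000 Δ4=001000 | 4Δ
t=13: Δ0=001000 Δ1=000000 | 1Δ
t=14: Δ0=000000 Δ1=001000 Δ2=101000 Δ3=111011 Δ4=101111 Δ5=101001 Δ6=101011 | 6Δ
t=15: Δ0=101011 Δ1=100011 | 1Δ
t=16: Δ0=100011 Δ1=101011 Δ2=001011 Δ3=011000 Δ4=001000 | 4Δ
t=17: Δ0=001000 Δ1=000000 | 1Δ
t=18: Δ0=000000 Δ1=001000 Δ2=101000 Δ3=111011 Δ4=101111 Δ5=101001 Δ6=101011 | 6Δ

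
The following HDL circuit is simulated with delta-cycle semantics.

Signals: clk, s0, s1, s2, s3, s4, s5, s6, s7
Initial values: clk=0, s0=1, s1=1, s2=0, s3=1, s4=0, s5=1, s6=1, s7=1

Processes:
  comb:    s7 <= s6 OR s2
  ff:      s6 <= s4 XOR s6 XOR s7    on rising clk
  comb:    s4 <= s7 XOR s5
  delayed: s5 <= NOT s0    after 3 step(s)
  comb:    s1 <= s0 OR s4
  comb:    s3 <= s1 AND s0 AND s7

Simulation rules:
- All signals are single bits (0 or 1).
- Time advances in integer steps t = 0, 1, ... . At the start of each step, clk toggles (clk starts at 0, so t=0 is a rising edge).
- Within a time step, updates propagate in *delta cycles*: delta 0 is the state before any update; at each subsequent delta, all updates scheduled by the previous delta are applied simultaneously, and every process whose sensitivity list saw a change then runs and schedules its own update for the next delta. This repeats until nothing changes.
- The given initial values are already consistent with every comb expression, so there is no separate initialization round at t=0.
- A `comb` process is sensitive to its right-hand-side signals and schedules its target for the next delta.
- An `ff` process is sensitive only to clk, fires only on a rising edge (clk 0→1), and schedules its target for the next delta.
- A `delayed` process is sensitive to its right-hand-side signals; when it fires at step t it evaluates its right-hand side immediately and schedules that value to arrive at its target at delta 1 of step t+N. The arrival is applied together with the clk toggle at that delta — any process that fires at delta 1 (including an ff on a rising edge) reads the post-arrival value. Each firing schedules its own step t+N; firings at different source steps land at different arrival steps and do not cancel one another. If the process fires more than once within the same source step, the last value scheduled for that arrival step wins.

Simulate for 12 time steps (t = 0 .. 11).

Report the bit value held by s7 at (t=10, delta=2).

t=0 Δ0: s4=0 s0=1 s3=1 s7=1 clk=0 s2=0 s5=1 s6=1 s1=1
  Δ1: clk:0→1
  Δ2: s6:1→0
  Δ3: s7:1→0
  Δ4: s4:0→1, s3:1→0
  (4Δ to stable)
t=1 Δ0: s4=1 s0=1 s3=0 s7=0 clk=1 s2=0 s5=1 s6=0 s1=1
  Δ1: clk:1→0
  (1Δ to stable)
t=2 Δ0: s4=1 s0=1 s3=0 s7=0 clk=0 s2=0 s5=1 s6=0 s1=1
  Δ1: clk:0→1
  Δ2: s6:0→1
  Δ3: s7:0→1
  Δ4: s4:1→0, s3:0→1
  (4Δ to stable)
t=3 Δ0: s4=0 s0=1 s3=1 s7=1 clk=1 s2=0 s5=1 s6=1 s1=1
  Δ1: clk:1→0
  (1Δ to stable)
t=4 Δ0: s4=0 s0=1 s3=1 s7=1 clk=0 s2=0 s5=1 s6=1 s1=1
  Δ1: clk:0→1
  Δ2: s6:1→0
  Δ3: s7:1→0
  Δ4: s4:0→1, s3:1→0
  (4Δ to stable)
t=5 Δ0: s4=1 s0=1 s3=0 s7=0 clk=1 s2=0 s5=1 s6=0 s1=1
  Δ1: clk:1→0
  (1Δ to stable)
t=6 Δ0: s4=1 s0=1 s3=0 s7=0 clk=0 s2=0 s5=1 s6=0 s1=1
  Δ1: clk:0→1
  Δ2: s6:0→1
  Δ3: s7:0→1
  Δ4: s4:1→0, s3:0→1
  (4Δ to stable)
t=7 Δ0: s4=0 s0=1 s3=1 s7=1 clk=1 s2=0 s5=1 s6=1 s1=1
  Δ1: clk:1→0
  (1Δ to stable)
t=8 Δ0: s4=0 s0=1 s3=1 s7=1 clk=0 s2=0 s5=1 s6=1 s1=1
  Δ1: clk:0→1
  Δ2: s6:1→0
  Δ3: s7:1→0
  Δ4: s4:0→1, s3:1→0
  (4Δ to stable)
t=9 Δ0: s4=1 s0=1 s3=0 s7=0 clk=1 s2=0 s5=1 s6=0 s1=1
  Δ1: clk:1→0
  (1Δ to stable)
t=10 Δ0: s4=1 s0=1 s3=0 s7=0 clk=0 s2=0 s5=1 s6=0 s1=1
  Δ1: clk:0→1
  Δ2: s6:0→1
  Δ3: s7:0→1
  Δ4: s4:1→0, s3:0→1
  (4Δ to stable)
t=11 Δ0: s4=0 s0=1 s3=1 s7=1 clk=1 s2=0 s5=1 s6=1 s1=1
  Δ1: clk:1→0
  (1Δ to stable)

0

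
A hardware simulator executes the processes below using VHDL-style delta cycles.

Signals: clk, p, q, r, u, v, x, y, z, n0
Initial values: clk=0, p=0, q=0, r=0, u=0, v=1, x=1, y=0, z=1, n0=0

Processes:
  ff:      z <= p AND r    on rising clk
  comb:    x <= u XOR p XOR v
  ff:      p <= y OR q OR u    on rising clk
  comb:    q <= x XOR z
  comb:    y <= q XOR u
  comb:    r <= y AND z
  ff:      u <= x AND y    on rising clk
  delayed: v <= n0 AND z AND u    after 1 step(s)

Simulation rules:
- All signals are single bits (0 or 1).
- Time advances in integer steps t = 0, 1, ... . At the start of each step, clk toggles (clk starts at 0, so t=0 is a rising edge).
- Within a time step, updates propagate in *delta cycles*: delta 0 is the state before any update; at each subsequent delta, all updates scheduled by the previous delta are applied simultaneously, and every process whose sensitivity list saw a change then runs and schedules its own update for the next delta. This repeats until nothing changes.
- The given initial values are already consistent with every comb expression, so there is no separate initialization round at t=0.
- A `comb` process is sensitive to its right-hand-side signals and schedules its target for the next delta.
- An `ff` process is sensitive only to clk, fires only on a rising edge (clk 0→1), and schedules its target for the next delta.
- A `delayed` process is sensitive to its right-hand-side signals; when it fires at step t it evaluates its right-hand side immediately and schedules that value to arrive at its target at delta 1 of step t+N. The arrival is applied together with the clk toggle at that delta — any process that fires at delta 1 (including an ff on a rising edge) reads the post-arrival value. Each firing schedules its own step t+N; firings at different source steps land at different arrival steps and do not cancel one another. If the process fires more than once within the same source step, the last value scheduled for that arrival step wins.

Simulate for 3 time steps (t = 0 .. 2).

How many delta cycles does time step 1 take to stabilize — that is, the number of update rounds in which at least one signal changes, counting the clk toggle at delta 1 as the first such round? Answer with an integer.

[bits: n0,x,q,u,p,y,clk,v,z,r]
t=0: Δ0=0100000110 Δ1=0100001110 Δ2=0100001100 Δ3=0110001100 Δ4=0110011100 | 4Δ
t=1: Δ0=0110011100 Δ1=0110010000 Δ2=0010010000 Δ3=0000010000 Δ4=0000000000 | 4Δ
t=2: Δ0=0000000000 Δ1=0000001000 | 1Δ

4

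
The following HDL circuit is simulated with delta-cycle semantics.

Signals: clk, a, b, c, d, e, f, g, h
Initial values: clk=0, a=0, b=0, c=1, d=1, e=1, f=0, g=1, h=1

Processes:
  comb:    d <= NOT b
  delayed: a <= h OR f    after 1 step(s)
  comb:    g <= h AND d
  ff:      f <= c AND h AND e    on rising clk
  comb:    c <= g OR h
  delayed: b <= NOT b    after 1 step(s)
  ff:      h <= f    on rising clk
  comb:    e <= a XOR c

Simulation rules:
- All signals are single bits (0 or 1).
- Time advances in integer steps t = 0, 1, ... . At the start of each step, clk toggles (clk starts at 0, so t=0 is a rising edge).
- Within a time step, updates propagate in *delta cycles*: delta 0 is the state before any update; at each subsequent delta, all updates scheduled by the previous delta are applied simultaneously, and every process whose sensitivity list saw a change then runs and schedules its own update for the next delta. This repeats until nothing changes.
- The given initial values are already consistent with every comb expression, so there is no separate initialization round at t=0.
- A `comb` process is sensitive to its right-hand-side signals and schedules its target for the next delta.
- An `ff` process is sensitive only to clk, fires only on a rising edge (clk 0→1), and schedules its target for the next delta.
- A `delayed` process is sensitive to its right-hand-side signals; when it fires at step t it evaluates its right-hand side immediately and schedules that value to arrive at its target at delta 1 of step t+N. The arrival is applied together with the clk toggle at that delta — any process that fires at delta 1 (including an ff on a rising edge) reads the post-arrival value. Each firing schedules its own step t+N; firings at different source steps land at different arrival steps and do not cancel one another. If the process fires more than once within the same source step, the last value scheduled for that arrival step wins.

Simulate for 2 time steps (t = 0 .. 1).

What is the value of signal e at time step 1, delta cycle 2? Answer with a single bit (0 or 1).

1

t=0 Δ0: e=1 b=0 g=1 f=0 clk=0 h=1 a=0 c=1 d=1
  Δ1: clk:0→1
  Δ2: f:0→1, h:1→0
  Δ3: g:1→0
  Δ4: c:1→0
  Δ5: e:1→0
  (5Δ to stable)
t=1 Δ0: e=0 b=0 g=0 f=1 clk=1 h=0 a=0 c=0 d=1
  Δ1: clk:1→0, a:0→1
  Δ2: e:0→1
  (2Δ to stable)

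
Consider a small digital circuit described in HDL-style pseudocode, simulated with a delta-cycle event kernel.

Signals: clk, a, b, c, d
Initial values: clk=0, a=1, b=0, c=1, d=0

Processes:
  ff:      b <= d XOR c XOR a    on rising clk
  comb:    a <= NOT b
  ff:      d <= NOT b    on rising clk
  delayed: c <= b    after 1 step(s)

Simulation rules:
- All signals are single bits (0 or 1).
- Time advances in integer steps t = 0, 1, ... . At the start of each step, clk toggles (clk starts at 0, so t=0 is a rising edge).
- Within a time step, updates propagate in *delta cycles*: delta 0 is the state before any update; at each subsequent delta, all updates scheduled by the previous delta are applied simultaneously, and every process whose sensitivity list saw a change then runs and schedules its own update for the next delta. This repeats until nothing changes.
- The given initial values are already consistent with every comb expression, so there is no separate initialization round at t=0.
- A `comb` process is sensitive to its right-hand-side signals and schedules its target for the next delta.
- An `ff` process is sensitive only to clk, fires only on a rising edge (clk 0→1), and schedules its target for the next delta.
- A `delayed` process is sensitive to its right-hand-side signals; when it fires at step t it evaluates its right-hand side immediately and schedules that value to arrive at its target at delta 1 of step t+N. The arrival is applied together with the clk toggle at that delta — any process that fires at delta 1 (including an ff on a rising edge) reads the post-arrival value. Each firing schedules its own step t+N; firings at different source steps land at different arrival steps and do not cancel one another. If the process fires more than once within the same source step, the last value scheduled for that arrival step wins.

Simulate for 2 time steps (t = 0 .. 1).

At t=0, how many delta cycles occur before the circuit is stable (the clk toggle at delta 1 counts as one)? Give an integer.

t0.Δ0 c=1 a=1 d=0 b=0 clk=0
t0.Δ1 c=1 a=1 d=0 b=0 clk=1
t0.Δ2 c=1 a=1 d=1 b=0 clk=1
t1.Δ0 c=1 a=1 d=1 b=0 clk=1
t1.Δ1 c=1 a=1 d=1 b=0 clk=0

2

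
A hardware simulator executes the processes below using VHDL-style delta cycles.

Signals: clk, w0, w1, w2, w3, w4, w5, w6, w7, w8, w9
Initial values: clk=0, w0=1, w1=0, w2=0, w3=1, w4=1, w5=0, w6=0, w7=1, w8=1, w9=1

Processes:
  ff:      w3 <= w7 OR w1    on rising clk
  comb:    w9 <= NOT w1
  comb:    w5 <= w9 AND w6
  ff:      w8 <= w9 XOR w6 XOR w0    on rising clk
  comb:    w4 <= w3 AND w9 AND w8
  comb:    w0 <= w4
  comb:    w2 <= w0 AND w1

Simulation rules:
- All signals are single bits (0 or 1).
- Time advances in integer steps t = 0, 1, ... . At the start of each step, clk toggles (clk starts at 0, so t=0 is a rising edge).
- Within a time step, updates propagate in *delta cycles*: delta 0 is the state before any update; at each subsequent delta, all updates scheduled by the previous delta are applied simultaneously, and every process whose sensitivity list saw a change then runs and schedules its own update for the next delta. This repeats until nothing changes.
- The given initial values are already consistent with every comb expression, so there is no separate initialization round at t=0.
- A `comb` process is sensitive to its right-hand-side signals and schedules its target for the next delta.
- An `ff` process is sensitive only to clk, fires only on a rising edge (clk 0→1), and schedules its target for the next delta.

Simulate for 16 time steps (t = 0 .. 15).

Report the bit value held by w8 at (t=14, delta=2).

1

[bits: w0,w7,w9,w6,w3,w1,w8,clk,w2,w5,w4]
t=0: Δ0=11101010001 Δ1=11101011001 Δ2=11101001001 Δ3=11101001000 Δ4=01101001000 | 4Δ
t=1: Δ0=01101001000 Δ1=01101000000 | 1Δ
t=2: Δ0=01101000000 Δ1=01101001000 Δ2=01101011000 Δ3=01101011001 Δ4=11101011001 | 4Δ
t=3: Δ0=11101011001 Δ1=11101010001 | 1Δ
t=4: Δ0=11101010001 Δ1=11101011001 Δ2=11101001001 Δ3=11101001000 Δ4=01101001000 | 4Δ
t=5: Δ0=01101001000 Δ1=01101000000 | 1Δ
t=6: Δ0=01101000000 Δ1=01101001000 Δ2=01101011000 Δ3=01101011001 Δ4=11101011001 | 4Δ
t=7: Δ0=11101011001 Δ1=11101010001 | 1Δ
t=8: Δ0=11101010001 Δ1=11101011001 Δ2=11101001001 Δ3=11101001000 Δ4=01101001000 | 4Δ
t=9: Δ0=01101001000 Δ1=01101000000 | 1Δ
t=10: Δ0=01101000000 Δ1=01101001000 Δ2=01101011000 Δ3=01101011001 Δ4=11101011001 | 4Δ
t=11: Δ0=11101011001 Δ1=11101010001 | 1Δ
t=12: Δ0=11101010001 Δ1=11101011001 Δ2=11101001001 Δ3=11101001000 Δ4=01101001000 | 4Δ
t=13: Δ0=01101001000 Δ1=01101000000 | 1Δ
t=14: Δ0=01101000000 Δ1=01101001000 Δ2=01101011000 Δ3=01101011001 Δ4=11101011001 | 4Δ
t=15: Δ0=11101011001 Δ1=11101010001 | 1Δ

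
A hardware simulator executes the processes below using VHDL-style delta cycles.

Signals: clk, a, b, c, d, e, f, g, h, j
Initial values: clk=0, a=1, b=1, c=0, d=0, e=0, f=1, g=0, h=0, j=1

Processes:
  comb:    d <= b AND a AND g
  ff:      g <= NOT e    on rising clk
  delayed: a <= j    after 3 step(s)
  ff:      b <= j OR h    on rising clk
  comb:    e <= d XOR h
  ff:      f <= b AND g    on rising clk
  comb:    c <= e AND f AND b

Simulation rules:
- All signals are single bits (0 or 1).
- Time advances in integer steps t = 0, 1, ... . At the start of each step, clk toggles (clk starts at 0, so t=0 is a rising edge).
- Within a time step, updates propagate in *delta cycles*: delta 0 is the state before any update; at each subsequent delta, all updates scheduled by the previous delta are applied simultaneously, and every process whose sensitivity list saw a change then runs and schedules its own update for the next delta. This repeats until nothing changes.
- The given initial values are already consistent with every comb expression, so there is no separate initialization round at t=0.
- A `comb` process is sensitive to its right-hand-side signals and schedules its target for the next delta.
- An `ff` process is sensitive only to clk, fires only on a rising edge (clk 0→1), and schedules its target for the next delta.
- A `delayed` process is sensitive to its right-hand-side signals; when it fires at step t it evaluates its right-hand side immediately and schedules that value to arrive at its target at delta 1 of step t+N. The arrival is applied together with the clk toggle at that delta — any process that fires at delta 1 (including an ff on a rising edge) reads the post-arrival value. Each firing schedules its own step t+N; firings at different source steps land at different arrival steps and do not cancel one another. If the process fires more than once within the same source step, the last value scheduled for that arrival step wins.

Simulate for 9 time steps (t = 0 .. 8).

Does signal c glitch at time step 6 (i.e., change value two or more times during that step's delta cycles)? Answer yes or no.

t0.Δ0 b=1 c=0 clk=0 h=0 f=1 g=0 j=1 d=0 e=0 a=1
t0.Δ1 b=1 c=0 clk=1 h=0 f=1 g=0 j=1 d=0 e=0 a=1
t0.Δ2 b=1 c=0 clk=1 h=0 f=0 g=1 j=1 d=0 e=0 a=1
t0.Δ3 b=1 c=0 clk=1 h=0 f=0 g=1 j=1 d=1 e=0 a=1
t0.Δ4 b=1 c=0 clk=1 h=0 f=0 g=1 j=1 d=1 e=1 a=1
t1.Δ0 b=1 c=0 clk=1 h=0 f=0 g=1 j=1 d=1 e=1 a=1
t1.Δ1 b=1 c=0 clk=0 h=0 f=0 g=1 j=1 d=1 e=1 a=1
t2.Δ0 b=1 c=0 clk=0 h=0 f=0 g=1 j=1 d=1 e=1 a=1
t2.Δ1 b=1 c=0 clk=1 h=0 f=0 g=1 j=1 d=1 e=1 a=1
t2.Δ2 b=1 c=0 clk=1 h=0 f=1 g=0 j=1 d=1 e=1 a=1
t2.Δ3 b=1 c=1 clk=1 h=0 f=1 g=0 j=1 d=0 e=1 a=1
t2.Δ4 b=1 c=1 clk=1 h=0 f=1 g=0 j=1 d=0 e=0 a=1
t2.Δ5 b=1 c=0 clk=1 h=0 f=1 g=0 j=1 d=0 e=0 a=1
t3.Δ0 b=1 c=0 clk=1 h=0 f=1 g=0 j=1 d=0 e=0 a=1
t3.Δ1 b=1 c=0 clk=0 h=0 f=1 g=0 j=1 d=0 e=0 a=1
t4.Δ0 b=1 c=0 clk=0 h=0 f=1 g=0 j=1 d=0 e=0 a=1
t4.Δ1 b=1 c=0 clk=1 h=0 f=1 g=0 j=1 d=0 e=0 a=1
t4.Δ2 b=1 c=0 clk=1 h=0 f=0 g=1 j=1 d=0 e=0 a=1
t4.Δ3 b=1 c=0 clk=1 h=0 f=0 g=1 j=1 d=1 e=0 a=1
t4.Δ4 b=1 c=0 clk=1 h=0 f=0 g=1 j=1 d=1 e=1 a=1
t5.Δ0 b=1 c=0 clk=1 h=0 f=0 g=1 j=1 d=1 e=1 a=1
t5.Δ1 b=1 c=0 clk=0 h=0 f=0 g=1 j=1 d=1 e=1 a=1
t6.Δ0 b=1 c=0 clk=0 h=0 f=0 g=1 j=1 d=1 e=1 a=1
t6.Δ1 b=1 c=0 clk=1 h=0 f=0 g=1 j=1 d=1 e=1 a=1
t6.Δ2 b=1 c=0 clk=1 h=0 f=1 g=0 j=1 d=1 e=1 a=1
t6.Δ3 b=1 c=1 clk=1 h=0 f=1 g=0 j=1 d=0 e=1 a=1
t6.Δ4 b=1 c=1 clk=1 h=0 f=1 g=0 j=1 d=0 e=0 a=1
t6.Δ5 b=1 c=0 clk=1 h=0 f=1 g=0 j=1 d=0 e=0 a=1
t7.Δ0 b=1 c=0 clk=1 h=0 f=1 g=0 j=1 d=0 e=0 a=1
t7.Δ1 b=1 c=0 clk=0 h=0 f=1 g=0 j=1 d=0 e=0 a=1
t8.Δ0 b=1 c=0 clk=0 h=0 f=1 g=0 j=1 d=0 e=0 a=1
t8.Δ1 b=1 c=0 clk=1 h=0 f=1 g=0 j=1 d=0 e=0 a=1
t8.Δ2 b=1 c=0 clk=1 h=0 f=0 g=1 j=1 d=0 e=0 a=1
t8.Δ3 b=1 c=0 clk=1 h=0 f=0 g=1 j=1 d=1 e=0 a=1
t8.Δ4 b=1 c=0 clk=1 h=0 f=0 g=1 j=1 d=1 e=1 a=1

yes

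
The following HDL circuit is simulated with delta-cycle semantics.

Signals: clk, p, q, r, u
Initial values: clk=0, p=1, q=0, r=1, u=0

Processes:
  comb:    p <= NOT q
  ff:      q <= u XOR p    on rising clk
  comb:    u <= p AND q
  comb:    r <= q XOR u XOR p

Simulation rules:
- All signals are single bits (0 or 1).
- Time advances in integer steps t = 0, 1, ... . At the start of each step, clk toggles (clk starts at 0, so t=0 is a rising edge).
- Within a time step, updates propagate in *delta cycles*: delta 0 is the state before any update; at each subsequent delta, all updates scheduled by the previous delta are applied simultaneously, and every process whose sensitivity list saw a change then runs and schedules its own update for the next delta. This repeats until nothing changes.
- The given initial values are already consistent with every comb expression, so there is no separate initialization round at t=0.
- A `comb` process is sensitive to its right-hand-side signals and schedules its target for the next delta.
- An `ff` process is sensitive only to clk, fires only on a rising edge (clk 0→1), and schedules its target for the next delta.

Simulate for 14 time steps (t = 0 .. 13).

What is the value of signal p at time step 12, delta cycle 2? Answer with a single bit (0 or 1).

t=0 Δ0: clk=0 u=0 q=0 r=1 p=1
  Δ1: clk:0→1
  Δ2: q:0→1
  Δ3: u:0→1, r:1→0, p:1→0
  Δ4: u:1→0
  Δ5: r:0→1
  (5Δ to stable)
t=1 Δ0: clk=1 u=0 q=1 r=1 p=0
  Δ1: clk:1→0
  (1Δ to stable)
t=2 Δ0: clk=0 u=0 q=1 r=1 p=0
  Δ1: clk:0→1
  Δ2: q:1→0
  Δ3: r:1→0, p:0→1
  Δ4: r:0→1
  (4Δ to stable)
t=3 Δ0: clk=1 u=0 q=0 r=1 p=1
  Δ1: clk:1→0
  (1Δ to stable)
t=4 Δ0: clk=0 u=0 q=0 r=1 p=1
  Δ1: clk:0→1
  Δ2: q:0→1
  Δ3: u:0→1, r:1→0, p:1→0
  Δ4: u:1→0
  Δ5: r:0→1
  (5Δ to stable)
t=5 Δ0: clk=1 u=0 q=1 r=1 p=0
  Δ1: clk:1→0
  (1Δ to stable)
t=6 Δ0: clk=0 u=0 q=1 r=1 p=0
  Δ1: clk:0→1
  Δ2: q:1→0
  Δ3: r:1→0, p:0→1
  Δ4: r:0→1
  (4Δ to stable)
t=7 Δ0: clk=1 u=0 q=0 r=1 p=1
  Δ1: clk:1→0
  (1Δ to stable)
t=8 Δ0: clk=0 u=0 q=0 r=1 p=1
  Δ1: clk:0→1
  Δ2: q:0→1
  Δ3: u:0→1, r:1→0, p:1→0
  Δ4: u:1→0
  Δ5: r:0→1
  (5Δ to stable)
t=9 Δ0: clk=1 u=0 q=1 r=1 p=0
  Δ1: clk:1→0
  (1Δ to stable)
t=10 Δ0: clk=0 u=0 q=1 r=1 p=0
  Δ1: clk:0→1
  Δ2: q:1→0
  Δ3: r:1→0, p:0→1
  Δ4: r:0→1
  (4Δ to stable)
t=11 Δ0: clk=1 u=0 q=0 r=1 p=1
  Δ1: clk:1→0
  (1Δ to stable)
t=12 Δ0: clk=0 u=0 q=0 r=1 p=1
  Δ1: clk:0→1
  Δ2: q:0→1
  Δ3: u:0→1, r:1→0, p:1→0
  Δ4: u:1→0
  Δ5: r:0→1
  (5Δ to stable)
t=13 Δ0: clk=1 u=0 q=1 r=1 p=0
  Δ1: clk:1→0
  (1Δ to stable)

1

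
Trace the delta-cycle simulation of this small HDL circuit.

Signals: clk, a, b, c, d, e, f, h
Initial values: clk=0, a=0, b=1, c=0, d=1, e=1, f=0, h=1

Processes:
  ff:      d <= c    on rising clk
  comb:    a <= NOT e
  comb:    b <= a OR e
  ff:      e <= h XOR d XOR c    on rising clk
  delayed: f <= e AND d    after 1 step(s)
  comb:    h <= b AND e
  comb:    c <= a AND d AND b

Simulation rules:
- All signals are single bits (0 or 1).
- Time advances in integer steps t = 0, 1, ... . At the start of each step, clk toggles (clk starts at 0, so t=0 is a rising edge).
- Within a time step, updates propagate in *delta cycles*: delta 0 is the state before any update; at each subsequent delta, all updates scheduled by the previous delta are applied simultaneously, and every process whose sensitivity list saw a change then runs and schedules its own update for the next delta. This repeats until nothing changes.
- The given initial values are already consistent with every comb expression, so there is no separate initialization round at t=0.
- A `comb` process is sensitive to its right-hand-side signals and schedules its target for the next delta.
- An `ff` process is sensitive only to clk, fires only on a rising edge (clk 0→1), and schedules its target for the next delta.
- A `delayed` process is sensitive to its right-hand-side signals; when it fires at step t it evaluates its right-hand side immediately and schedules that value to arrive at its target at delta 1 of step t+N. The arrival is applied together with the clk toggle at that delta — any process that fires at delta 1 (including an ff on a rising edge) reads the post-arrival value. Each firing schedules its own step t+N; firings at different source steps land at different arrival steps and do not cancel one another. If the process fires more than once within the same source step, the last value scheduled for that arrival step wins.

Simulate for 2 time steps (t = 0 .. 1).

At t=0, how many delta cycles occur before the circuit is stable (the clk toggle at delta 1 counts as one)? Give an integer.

t=0 Δ0: b=1 a=0 c=0 h=1 d=1 f=0 e=1 clk=0
  Δ1: clk:0→1
  Δ2: d:1→0, e:1→0
  Δ3: b:1→0, a:0→1, h:1→0
  Δ4: b:0→1
  (4Δ to stable)
t=1 Δ0: b=1 a=1 c=0 h=0 d=0 f=0 e=0 clk=1
  Δ1: clk:1→0
  (1Δ to stable)

4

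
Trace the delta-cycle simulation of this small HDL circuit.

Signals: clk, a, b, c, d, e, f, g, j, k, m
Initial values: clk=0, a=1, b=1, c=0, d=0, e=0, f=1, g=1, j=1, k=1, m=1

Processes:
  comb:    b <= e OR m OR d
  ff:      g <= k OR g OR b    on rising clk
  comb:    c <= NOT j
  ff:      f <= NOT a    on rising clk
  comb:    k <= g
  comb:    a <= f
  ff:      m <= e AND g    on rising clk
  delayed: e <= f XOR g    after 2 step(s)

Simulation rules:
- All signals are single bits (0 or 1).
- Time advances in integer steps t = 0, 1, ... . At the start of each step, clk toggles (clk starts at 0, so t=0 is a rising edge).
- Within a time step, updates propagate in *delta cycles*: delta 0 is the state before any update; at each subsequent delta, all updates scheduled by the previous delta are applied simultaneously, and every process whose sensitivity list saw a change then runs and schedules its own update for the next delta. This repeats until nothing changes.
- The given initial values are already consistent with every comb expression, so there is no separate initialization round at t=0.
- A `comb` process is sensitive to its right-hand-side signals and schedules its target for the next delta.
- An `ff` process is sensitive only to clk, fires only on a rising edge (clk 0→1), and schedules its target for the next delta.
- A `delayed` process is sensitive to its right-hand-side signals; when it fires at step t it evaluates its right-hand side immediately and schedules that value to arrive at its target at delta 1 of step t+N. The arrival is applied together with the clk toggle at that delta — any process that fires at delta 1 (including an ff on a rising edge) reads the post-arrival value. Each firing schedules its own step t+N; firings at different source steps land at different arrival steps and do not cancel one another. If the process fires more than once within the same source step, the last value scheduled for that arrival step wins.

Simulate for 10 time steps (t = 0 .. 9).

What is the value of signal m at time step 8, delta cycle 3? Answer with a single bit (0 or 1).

t=0 Δ0: c=0 f=1 a=1 e=0 b=1 g=1 d=0 j=1 m=1 clk=0 k=1
  Δ1: clk:0→1
  Δ2: f:1→0, m:1→0
  Δ3: a:1→0, b:1→0
  (3Δ to stable)
t=1 Δ0: c=0 f=0 a=0 e=0 b=0 g=1 d=0 j=1 m=0 clk=1 k=1
  Δ1: clk:1→0
  (1Δ to stable)
t=2 Δ0: c=0 f=0 a=0 e=0 b=0 g=1 d=0 j=1 m=0 clk=0 k=1
  Δ1: e:0→1, clk:0→1
  Δ2: f:0→1, b:0→1, m:0→1
  Δ3: a:0→1
  (3Δ to stable)
t=3 Δ0: c=0 f=1 a=1 e=1 b=1 g=1 d=0 j=1 m=1 clk=1 k=1
  Δ1: clk:1→0
  (1Δ to stable)
t=4 Δ0: c=0 f=1 a=1 e=1 b=1 g=1 d=0 j=1 m=1 clk=0 k=1
  Δ1: e:1→0, clk:0→1
  Δ2: f:1→0, m:1→0
  Δ3: a:1→0, b:1→0
  (3Δ to stable)
t=5 Δ0: c=0 f=0 a=0 e=0 b=0 g=1 d=0 j=1 m=0 clk=1 k=1
  Δ1: clk:1→0
  (1Δ to stable)
t=6 Δ0: c=0 f=0 a=0 e=0 b=0 g=1 d=0 j=1 m=0 clk=0 k=1
  Δ1: e:0→1, clk:0→1
  Δ2: f:0→1, b:0→1, m:0→1
  Δ3: a:0→1
  (3Δ to stable)
t=7 Δ0: c=0 f=1 a=1 e=1 b=1 g=1 d=0 j=1 m=1 clk=1 k=1
  Δ1: clk:1→0
  (1Δ to stable)
t=8 Δ0: c=0 f=1 a=1 e=1 b=1 g=1 d=0 j=1 m=1 clk=0 k=1
  Δ1: e:1→0, clk:0→1
  Δ2: f:1→0, m:1→0
  Δ3: a:1→0, b:1→0
  (3Δ to stable)
t=9 Δ0: c=0 f=0 a=0 e=0 b=0 g=1 d=0 j=1 m=0 clk=1 k=1
  Δ1: clk:1→0
  (1Δ to stable)

0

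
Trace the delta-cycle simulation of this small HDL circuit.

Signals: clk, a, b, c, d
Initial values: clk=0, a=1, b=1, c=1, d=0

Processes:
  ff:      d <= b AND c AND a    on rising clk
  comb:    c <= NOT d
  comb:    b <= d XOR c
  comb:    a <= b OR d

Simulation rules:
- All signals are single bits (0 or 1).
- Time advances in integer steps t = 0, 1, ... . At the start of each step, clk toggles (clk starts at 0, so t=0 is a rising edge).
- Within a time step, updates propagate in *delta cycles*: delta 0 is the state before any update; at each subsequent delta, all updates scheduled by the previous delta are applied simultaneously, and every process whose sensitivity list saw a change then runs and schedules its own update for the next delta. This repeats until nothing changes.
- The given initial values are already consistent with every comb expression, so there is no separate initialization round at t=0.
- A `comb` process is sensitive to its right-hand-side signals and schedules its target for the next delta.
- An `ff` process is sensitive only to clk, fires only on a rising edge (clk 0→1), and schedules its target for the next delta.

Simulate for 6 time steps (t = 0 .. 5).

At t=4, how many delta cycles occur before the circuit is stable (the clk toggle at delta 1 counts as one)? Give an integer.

t=0 Δ0: clk=0 b=1 d=0 a=1 c=1
  Δ1: clk:0→1
  Δ2: d:0→1
  Δ3: b:1→0, c:1→0
  Δ4: b:0→1
  (4Δ to stable)
t=1 Δ0: clk=1 b=1 d=1 a=1 c=0
  Δ1: clk:1→0
  (1Δ to stable)
t=2 Δ0: clk=0 b=1 d=1 a=1 c=0
  Δ1: clk:0→1
  Δ2: d:1→0
  Δ3: b:1→0, c:0→1
  Δ4: b:0→1, a:1→0
  Δ5: a:0→1
  (5Δ to stable)
t=3 Δ0: clk=1 b=1 d=0 a=1 c=1
  Δ1: clk:1→0
  (1Δ to stable)
t=4 Δ0: clk=0 b=1 d=0 a=1 c=1
  Δ1: clk:0→1
  Δ2: d:0→1
  Δ3: b:1→0, c:1→0
  Δ4: b:0→1
  (4Δ to stable)
t=5 Δ0: clk=1 b=1 d=1 a=1 c=0
  Δ1: clk:1→0
  (1Δ to stable)

4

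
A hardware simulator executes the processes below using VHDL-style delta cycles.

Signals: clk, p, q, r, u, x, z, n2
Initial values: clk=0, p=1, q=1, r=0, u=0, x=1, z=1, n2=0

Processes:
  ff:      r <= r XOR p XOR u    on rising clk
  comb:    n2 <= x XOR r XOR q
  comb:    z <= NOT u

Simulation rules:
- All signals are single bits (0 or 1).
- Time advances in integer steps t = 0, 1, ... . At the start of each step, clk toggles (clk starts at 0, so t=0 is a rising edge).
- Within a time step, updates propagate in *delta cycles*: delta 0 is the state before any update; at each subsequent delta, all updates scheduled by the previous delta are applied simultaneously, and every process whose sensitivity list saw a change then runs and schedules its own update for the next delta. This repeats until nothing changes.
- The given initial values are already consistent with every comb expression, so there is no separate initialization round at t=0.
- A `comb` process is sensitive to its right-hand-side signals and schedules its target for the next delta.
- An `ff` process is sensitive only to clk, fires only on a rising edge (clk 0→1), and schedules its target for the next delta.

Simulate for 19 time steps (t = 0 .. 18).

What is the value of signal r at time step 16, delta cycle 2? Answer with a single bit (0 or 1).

1

t=0 Δ0: n2=0 z=1 x=1 u=0 r=0 p=1 q=1 clk=0
  Δ1: clk:0→1
  Δ2: r:0→1
  Δ3: n2:0→1
  (3Δ to stable)
t=1 Δ0: n2=1 z=1 x=1 u=0 r=1 p=1 q=1 clk=1
  Δ1: clk:1→0
  (1Δ to stable)
t=2 Δ0: n2=1 z=1 x=1 u=0 r=1 p=1 q=1 clk=0
  Δ1: clk:0→1
  Δ2: r:1→0
  Δ3: n2:1→0
  (3Δ to stable)
t=3 Δ0: n2=0 z=1 x=1 u=0 r=0 p=1 q=1 clk=1
  Δ1: clk:1→0
  (1Δ to stable)
t=4 Δ0: n2=0 z=1 x=1 u=0 r=0 p=1 q=1 clk=0
  Δ1: clk:0→1
  Δ2: r:0→1
  Δ3: n2:0→1
  (3Δ to stable)
t=5 Δ0: n2=1 z=1 x=1 u=0 r=1 p=1 q=1 clk=1
  Δ1: clk:1→0
  (1Δ to stable)
t=6 Δ0: n2=1 z=1 x=1 u=0 r=1 p=1 q=1 clk=0
  Δ1: clk:0→1
  Δ2: r:1→0
  Δ3: n2:1→0
  (3Δ to stable)
t=7 Δ0: n2=0 z=1 x=1 u=0 r=0 p=1 q=1 clk=1
  Δ1: clk:1→0
  (1Δ to stable)
t=8 Δ0: n2=0 z=1 x=1 u=0 r=0 p=1 q=1 clk=0
  Δ1: clk:0→1
  Δ2: r:0→1
  Δ3: n2:0→1
  (3Δ to stable)
t=9 Δ0: n2=1 z=1 x=1 u=0 r=1 p=1 q=1 clk=1
  Δ1: clk:1→0
  (1Δ to stable)
t=10 Δ0: n2=1 z=1 x=1 u=0 r=1 p=1 q=1 clk=0
  Δ1: clk:0→1
  Δ2: r:1→0
  Δ3: n2:1→0
  (3Δ to stable)
t=11 Δ0: n2=0 z=1 x=1 u=0 r=0 p=1 q=1 clk=1
  Δ1: clk:1→0
  (1Δ to stable)
t=12 Δ0: n2=0 z=1 x=1 u=0 r=0 p=1 q=1 clk=0
  Δ1: clk:0→1
  Δ2: r:0→1
  Δ3: n2:0→1
  (3Δ to stable)
t=13 Δ0: n2=1 z=1 x=1 u=0 r=1 p=1 q=1 clk=1
  Δ1: clk:1→0
  (1Δ to stable)
t=14 Δ0: n2=1 z=1 x=1 u=0 r=1 p=1 q=1 clk=0
  Δ1: clk:0→1
  Δ2: r:1→0
  Δ3: n2:1→0
  (3Δ to stable)
t=15 Δ0: n2=0 z=1 x=1 u=0 r=0 p=1 q=1 clk=1
  Δ1: clk:1→0
  (1Δ to stable)
t=16 Δ0: n2=0 z=1 x=1 u=0 r=0 p=1 q=1 clk=0
  Δ1: clk:0→1
  Δ2: r:0→1
  Δ3: n2:0→1
  (3Δ to stable)
t=17 Δ0: n2=1 z=1 x=1 u=0 r=1 p=1 q=1 clk=1
  Δ1: clk:1→0
  (1Δ to stable)
t=18 Δ0: n2=1 z=1 x=1 u=0 r=1 p=1 q=1 clk=0
  Δ1: clk:0→1
  Δ2: r:1→0
  Δ3: n2:1→0
  (3Δ to stable)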